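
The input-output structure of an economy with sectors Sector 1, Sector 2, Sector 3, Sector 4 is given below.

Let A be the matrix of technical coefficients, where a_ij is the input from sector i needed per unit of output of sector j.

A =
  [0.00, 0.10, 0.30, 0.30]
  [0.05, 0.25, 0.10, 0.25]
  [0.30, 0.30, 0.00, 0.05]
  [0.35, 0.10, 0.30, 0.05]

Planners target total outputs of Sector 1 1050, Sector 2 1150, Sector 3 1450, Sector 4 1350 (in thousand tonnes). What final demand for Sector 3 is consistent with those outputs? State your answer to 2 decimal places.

d_3 = 722.50

I − A =
  [   1.00    -0.10    -0.30    -0.30]
  [  -0.05     0.75    -0.10    -0.25]
  [  -0.30    -0.30     1.00    -0.05]
  [  -0.35    -0.10    -0.30     0.95]
d = (I − A) x:
  d_1 = (+1.00)·1050 + (-0.10)·1150 + (-0.30)·1450 + (-0.30)·1350 = 95.00
  d_2 = (-0.05)·1050 + (+0.75)·1150 + (-0.10)·1450 + (-0.25)·1350 = 327.50
  d_3 = (-0.30)·1050 + (-0.30)·1150 + (+1.00)·1450 + (-0.05)·1350 = 722.50
  d_4 = (-0.35)·1050 + (-0.10)·1150 + (-0.30)·1450 + (+0.95)·1350 = 365.00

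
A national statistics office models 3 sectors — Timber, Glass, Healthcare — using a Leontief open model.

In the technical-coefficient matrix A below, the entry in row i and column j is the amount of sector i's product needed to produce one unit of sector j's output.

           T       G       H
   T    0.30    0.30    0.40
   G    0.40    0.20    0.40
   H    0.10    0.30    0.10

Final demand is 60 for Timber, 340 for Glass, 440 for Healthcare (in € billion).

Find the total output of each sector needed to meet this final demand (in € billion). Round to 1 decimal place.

x_T = 1646.4, x_G = 1900.9, x_H = 1305.5

I − A =
  [   0.70    -0.30    -0.40]
  [  -0.40     0.80    -0.40]
  [  -0.10    -0.30     0.90]
Cofactors of I−A, C_ij = (−1)^(i+j)·(minor ij) (rows/columns in the sector order above):
  C_11 = (0.80)(0.90) − (-0.40)(-0.30) = 0.6000
  C_12 = −[(-0.40)(0.90) − (-0.40)(-0.10)] = 0.4000
  C_13 = (-0.40)(-0.30) − (0.80)(-0.10) = 0.2000
  C_21 = −[(-0.30)(0.90) − (-0.40)(-0.30)] = 0.3900
  C_22 = (0.70)(0.90) − (-0.40)(-0.10) = 0.5900
  C_23 = −[(0.70)(-0.30) − (-0.30)(-0.10)] = 0.2400
  C_31 = (-0.30)(-0.40) − (-0.40)(0.80) = 0.4400
  C_32 = −[(0.70)(-0.40) − (-0.40)(-0.40)] = 0.4400
  C_33 = (0.70)(0.80) − (-0.30)(-0.40) = 0.4400
det(I−A) = Σ_j (I−A)_1j·C_1j = (0.70)(0.6000) + (-0.30)(0.4000) + (-0.40)(0.2000) = 0.2200
adj(I−A) = Cᵀ =
  [ 0.6000   0.3900   0.4400]
  [ 0.4000   0.5900   0.4400]
  [ 0.2000   0.2400   0.4400]
(I − A)⁻¹ = adj(I−A) / det(I−A) ≈
  [   2.7273     1.7727     2.0000]
  [   1.8182     2.6818     2.0000]
  [   0.9091     1.0909     2.0000]
x = (I − A)⁻¹ d = adj(I−A)·d / det(I−A), with det(I−A) = 0.2200:
  x_T = (0.6000·60 + 0.3900·340 + 0.4400·440) / 0.2200 = 362.20 / 0.2200 ≈ 1646.4
  x_G = (0.4000·60 + 0.5900·340 + 0.4400·440) / 0.2200 = 418.20 / 0.2200 ≈ 1900.9
  x_H = (0.2000·60 + 0.2400·340 + 0.4400·440) / 0.2200 = 287.20 / 0.2200 ≈ 1305.5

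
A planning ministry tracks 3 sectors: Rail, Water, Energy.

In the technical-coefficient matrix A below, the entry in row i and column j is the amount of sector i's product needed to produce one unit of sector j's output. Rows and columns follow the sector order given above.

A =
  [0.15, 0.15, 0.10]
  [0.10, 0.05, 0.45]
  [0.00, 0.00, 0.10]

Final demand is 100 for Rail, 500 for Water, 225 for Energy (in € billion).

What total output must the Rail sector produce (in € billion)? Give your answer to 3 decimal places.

x_1 = 265.773

I − A =
  [   0.85    -0.15    -0.10]
  [  -0.10     0.95    -0.45]
  [   0.00     0.00     0.90]
Cofactors of I−A, C_ij = (−1)^(i+j)·(minor ij) (rows/columns in the sector order above):
  C_11 = (0.95)(0.90) − (-0.45)(0.00) = 0.8550
  C_12 = −[(-0.10)(0.90) − (-0.45)(0.00)] = 0.0900
  C_13 = (-0.10)(0.00) − (0.95)(0.00) = 0.0000
  C_21 = −[(-0.15)(0.90) − (-0.10)(0.00)] = 0.1350
  C_22 = (0.85)(0.90) − (-0.10)(0.00) = 0.7650
  C_23 = −[(0.85)(0.00) − (-0.15)(0.00)] = 0.0000
  C_31 = (-0.15)(-0.45) − (-0.10)(0.95) = 0.1625
  C_32 = −[(0.85)(-0.45) − (-0.10)(-0.10)] = 0.3925
  C_33 = (0.85)(0.95) − (-0.15)(-0.10) = 0.7925
det(I−A) = Σ_j (I−A)_1j·C_1j = (0.85)(0.8550) + (-0.15)(0.0900) + (-0.10)(0.0000) = 0.71325
adj(I−A) = Cᵀ =
  [ 0.8550   0.1350   0.1625]
  [ 0.0900   0.7650   0.3925]
  [ 0.0000   0.0000   0.7925]
(I − A)⁻¹ = adj(I−A) / det(I−A) ≈
  [   1.1987     0.1893     0.2278]
  [   0.1262     1.0726     0.5503]
  [   0.0000     0.0000     1.1111]
x = (I − A)⁻¹ d = adj(I−A)·d / det(I−A), with det(I−A) = 0.71325:
  x_1 = (0.8550·100 + 0.1350·500 + 0.1625·225) / 0.71325 = 189.5625 / 0.71325 ≈ 265.773
  x_2 = (0.0900·100 + 0.7650·500 + 0.3925·225) / 0.71325 = 479.8125 / 0.71325 ≈ 672.713
  x_3 = (0.0000·100 + 0.0000·500 + 0.7925·225) / 0.71325 = 178.3125 / 0.71325 = 250.000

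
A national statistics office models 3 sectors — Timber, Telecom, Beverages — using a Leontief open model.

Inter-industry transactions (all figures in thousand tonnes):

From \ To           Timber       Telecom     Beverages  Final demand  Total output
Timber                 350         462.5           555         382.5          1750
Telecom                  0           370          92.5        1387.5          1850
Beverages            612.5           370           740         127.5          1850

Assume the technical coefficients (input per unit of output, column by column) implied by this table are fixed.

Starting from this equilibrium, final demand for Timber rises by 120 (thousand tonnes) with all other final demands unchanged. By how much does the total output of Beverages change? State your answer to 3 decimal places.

Technical coefficients a_ij = z_ij / X_j:
  a_11 = 350/1750 = 0.20, a_21 = 0/1750 = 0.00, a_31 = 612.5/1750 = 0.35
  a_12 = 462.5/1850 = 0.25, a_22 = 370/1850 = 0.20, a_32 = 370/1850 = 0.20
  a_13 = 555/1850 = 0.30, a_23 = 92.5/1850 = 0.05, a_33 = 740/1850 = 0.40
I − A =
  [   0.80    -0.25    -0.30]
  [   0.00     0.80    -0.05]
  [  -0.35    -0.20     0.60]
Cofactors of I−A, C_ij = (−1)^(i+j)·(minor ij) (rows/columns in the sector order above):
  C_11 = (0.80)(0.60) − (-0.05)(-0.20) = 0.4700
  C_12 = −[(0.00)(0.60) − (-0.05)(-0.35)] = 0.0175
  C_13 = (0.00)(-0.20) − (0.80)(-0.35) = 0.2800
  C_21 = −[(-0.25)(0.60) − (-0.30)(-0.20)] = 0.2100
  C_22 = (0.80)(0.60) − (-0.30)(-0.35) = 0.3750
  C_23 = −[(0.80)(-0.20) − (-0.25)(-0.35)] = 0.2475
  C_31 = (-0.25)(-0.05) − (-0.30)(0.80) = 0.2525
  C_32 = −[(0.80)(-0.05) − (-0.30)(0.00)] = 0.0400
  C_33 = (0.80)(0.80) − (-0.25)(0.00) = 0.6400
det(I−A) = Σ_j (I−A)_1j·C_1j = (0.80)(0.4700) + (-0.25)(0.0175) + (-0.30)(0.2800) = 0.287625
adj(I−A) = Cᵀ =
  [ 0.4700   0.2100   0.2525]
  [ 0.0175   0.3750   0.0400]
  [ 0.2800   0.2475   0.6400]
(I − A)⁻¹ = adj(I−A) / det(I−A) ≈
  [   1.6341     0.7301     0.8779]
  [   0.0608     1.3038     0.1391]
  [   0.9735     0.8605     2.2251]
Δx = (I − A)⁻¹ Δd with Δd having +120 in the Timber component and 0 elsewhere.
So Δx_3 = L_31 · (+120), where L_31 = adj(I−A)_31 / det(I−A) = 0.2800 / 0.287625.
Δx_3 = 0.2800 × (+120) / 0.287625 = 33.60 / 0.287625 ≈ 116.819.

Δx_3 = 116.819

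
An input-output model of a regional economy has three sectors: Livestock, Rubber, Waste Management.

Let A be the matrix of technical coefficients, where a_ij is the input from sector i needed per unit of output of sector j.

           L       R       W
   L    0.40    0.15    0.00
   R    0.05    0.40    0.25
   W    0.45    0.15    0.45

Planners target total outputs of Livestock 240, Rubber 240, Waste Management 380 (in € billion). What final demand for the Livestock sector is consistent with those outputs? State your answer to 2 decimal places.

d_L = 108.00

I − A =
  [   0.60    -0.15     0.00]
  [  -0.05     0.60    -0.25]
  [  -0.45    -0.15     0.55]
d = (I − A) x:
  d_L = (+0.60)·240 + (-0.15)·240 + (+0.00)·380 = 108.00
  d_R = (-0.05)·240 + (+0.60)·240 + (-0.25)·380 = 37.00
  d_W = (-0.45)·240 + (-0.15)·240 + (+0.55)·380 = 65.00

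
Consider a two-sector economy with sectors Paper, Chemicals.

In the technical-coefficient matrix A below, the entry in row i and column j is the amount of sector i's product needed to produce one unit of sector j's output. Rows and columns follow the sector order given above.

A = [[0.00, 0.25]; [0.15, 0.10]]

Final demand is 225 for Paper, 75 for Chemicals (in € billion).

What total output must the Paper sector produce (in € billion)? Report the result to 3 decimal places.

x_1 = 256.522

I − A =
  [   1.00    -0.25]
  [  -0.15     0.90]
det(I−A) = (1.00)(0.90) − (-0.25)(-0.15) = 0.8625
adj(I−A) = [[0.90, 0.25], [0.15, 1.00]]
(I − A)⁻¹ = adj(I−A) / det(I−A) ≈
  [   1.0435     0.2899]
  [   0.1739     1.1594]
x = (I − A)⁻¹ d = adj(I−A)·d / det(I−A), with det(I−A) = 0.8625:
  x_1 = (0.90·225 + 0.25·75) / 0.8625 = 221.25 / 0.8625 ≈ 256.522
  x_2 = (0.15·225 + 1.00·75) / 0.8625 = 108.75 / 0.8625 ≈ 126.087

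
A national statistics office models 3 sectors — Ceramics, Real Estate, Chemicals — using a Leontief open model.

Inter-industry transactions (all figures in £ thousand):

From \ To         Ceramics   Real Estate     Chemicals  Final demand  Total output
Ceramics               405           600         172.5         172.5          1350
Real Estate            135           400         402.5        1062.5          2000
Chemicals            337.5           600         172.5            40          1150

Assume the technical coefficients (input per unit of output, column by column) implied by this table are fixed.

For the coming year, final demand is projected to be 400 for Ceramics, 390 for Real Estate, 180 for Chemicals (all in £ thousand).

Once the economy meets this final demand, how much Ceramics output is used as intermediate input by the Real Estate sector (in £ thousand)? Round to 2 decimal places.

z_12 = 316.10

Technical coefficients a_ij = z_ij / X_j:
  a_11 = 405/1350 = 0.30, a_21 = 135/1350 = 0.10, a_31 = 337.5/1350 = 0.25
  a_12 = 600/2000 = 0.30, a_22 = 400/2000 = 0.20, a_32 = 600/2000 = 0.30
  a_13 = 172.5/1150 = 0.15, a_23 = 402.5/1150 = 0.35, a_33 = 172.5/1150 = 0.15
I − A =
  [   0.70    -0.30    -0.15]
  [  -0.10     0.80    -0.35]
  [  -0.25    -0.30     0.85]
Cofactors of I−A, C_ij = (−1)^(i+j)·(minor ij) (rows/columns in the sector order above):
  C_11 = (0.80)(0.85) − (-0.35)(-0.30) = 0.5750
  C_12 = −[(-0.10)(0.85) − (-0.35)(-0.25)] = 0.1725
  C_13 = (-0.10)(-0.30) − (0.80)(-0.25) = 0.2300
  C_21 = −[(-0.30)(0.85) − (-0.15)(-0.30)] = 0.3000
  C_22 = (0.70)(0.85) − (-0.15)(-0.25) = 0.5575
  C_23 = −[(0.70)(-0.30) − (-0.30)(-0.25)] = 0.2850
  C_31 = (-0.30)(-0.35) − (-0.15)(0.80) = 0.2250
  C_32 = −[(0.70)(-0.35) − (-0.15)(-0.10)] = 0.2600
  C_33 = (0.70)(0.80) − (-0.30)(-0.10) = 0.5300
det(I−A) = Σ_j (I−A)_1j·C_1j = (0.70)(0.5750) + (-0.30)(0.1725) + (-0.15)(0.2300) = 0.31625
adj(I−A) = Cᵀ =
  [ 0.5750   0.3000   0.2250]
  [ 0.1725   0.5575   0.2600]
  [ 0.2300   0.2850   0.5300]
(I − A)⁻¹ = adj(I−A) / det(I−A) ≈
  [   1.8182     0.9486     0.7115]
  [   0.5455     1.7628     0.8221]
  [   0.7273     0.9012     1.6759]
First solve x = (I − A)⁻¹ d = adj(I−A)·d / det(I−A); in particular x_2 = (0.1725·400 + 0.5575·390 + 0.2600·180) / 0.31625 = 333.225 / 0.31625 ≈ 1053.6759.
Intermediate flow from 1 to 2: z_12 = a_12 · x_2 = 0.30 × 333.225 / 0.31625 = 99.9675 / 0.31625 ≈ 316.10.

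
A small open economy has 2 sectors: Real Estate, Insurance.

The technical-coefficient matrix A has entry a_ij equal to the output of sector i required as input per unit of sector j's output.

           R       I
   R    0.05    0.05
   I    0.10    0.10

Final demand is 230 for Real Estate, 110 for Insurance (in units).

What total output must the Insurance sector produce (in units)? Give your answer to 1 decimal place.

I − A =
  [   0.95    -0.05]
  [  -0.10     0.90]
det(I−A) = (0.95)(0.90) − (-0.05)(-0.10) = 0.8500
adj(I−A) = [[0.90, 0.05], [0.10, 0.95]]
(I − A)⁻¹ = adj(I−A) / det(I−A) ≈
  [   1.0588     0.0588]
  [   0.1176     1.1176]
x = (I − A)⁻¹ d = adj(I−A)·d / det(I−A), with det(I−A) = 0.8500:
  x_R = (0.90·230 + 0.05·110) / 0.8500 = 212.50 / 0.8500 = 250.0
  x_I = (0.10·230 + 0.95·110) / 0.8500 = 127.50 / 0.8500 = 150.0

x_I = 150.0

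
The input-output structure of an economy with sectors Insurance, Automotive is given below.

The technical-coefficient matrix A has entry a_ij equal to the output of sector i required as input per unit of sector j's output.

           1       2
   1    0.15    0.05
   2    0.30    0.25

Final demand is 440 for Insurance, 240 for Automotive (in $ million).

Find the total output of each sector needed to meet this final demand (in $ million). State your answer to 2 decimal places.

x_1 = 549.40, x_2 = 539.76

I − A =
  [   0.85    -0.05]
  [  -0.30     0.75]
det(I−A) = (0.85)(0.75) − (-0.05)(-0.30) = 0.6225
adj(I−A) = [[0.75, 0.05], [0.30, 0.85]]
(I − A)⁻¹ = adj(I−A) / det(I−A) ≈
  [   1.2048     0.0803]
  [   0.4819     1.3655]
x = (I − A)⁻¹ d = adj(I−A)·d / det(I−A), with det(I−A) = 0.6225:
  x_1 = (0.75·440 + 0.05·240) / 0.6225 = 342.00 / 0.6225 ≈ 549.40
  x_2 = (0.30·440 + 0.85·240) / 0.6225 = 336.00 / 0.6225 ≈ 539.76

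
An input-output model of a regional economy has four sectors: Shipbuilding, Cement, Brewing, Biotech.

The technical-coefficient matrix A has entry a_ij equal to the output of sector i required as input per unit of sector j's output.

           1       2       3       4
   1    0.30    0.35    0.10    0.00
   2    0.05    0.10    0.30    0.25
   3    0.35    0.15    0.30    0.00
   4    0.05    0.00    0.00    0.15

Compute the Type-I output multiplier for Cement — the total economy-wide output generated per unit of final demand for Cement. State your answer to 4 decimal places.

I − A =
  [   0.70    -0.35    -0.10     0.00]
  [  -0.05     0.90    -0.30    -0.25]
  [  -0.35    -0.15     0.70     0.00]
  [  -0.05     0.00     0.00     0.85]
Compute the cofactors C_ij = (−1)^(i+j)·(3×3 minor ij) of I−A; the adjugate is their transpose:
adj(I−A) = Cᵀ =
  [ 0.497250   0.221000   0.165750   0.065000]
  [ 0.127750   0.386750   0.184000   0.113750]
  [ 0.276000   0.193375   0.516250   0.056875]
  [ 0.029250   0.013000   0.009750   0.328250]
det(I−A) = Σ_j (I−A)_1j·C_1j = (0.70)(0.497250) + (-0.35)(0.127750) + (-0.10)(0.276000) + (0.00)(0.029250) = 0.2757625
(I − A)⁻¹ = adj(I−A) / det(I−A) ≈
  [   1.80318     0.80141     0.60106     0.23571]
  [   0.46326     1.40247     0.66724     0.41249]
  [   1.00086     0.70124     1.87208     0.20625]
  [   0.10607     0.04714     0.03536     1.19034]
The output multiplier for sector j is the column-j sum of the Leontief inverse (I − A)⁻¹ = adj(I−A) / det(I−A).
Column 2 of adj(I−A): (0.221000, 0.386750, 0.193375, 0.013000); det(I−A) = 0.2757625.
m_2 = (0.221000 + 0.386750 + 0.193375 + 0.013000) / 0.2757625 = 0.814125 / 0.2757625 ≈ 2.9523.

m_2 = 2.9523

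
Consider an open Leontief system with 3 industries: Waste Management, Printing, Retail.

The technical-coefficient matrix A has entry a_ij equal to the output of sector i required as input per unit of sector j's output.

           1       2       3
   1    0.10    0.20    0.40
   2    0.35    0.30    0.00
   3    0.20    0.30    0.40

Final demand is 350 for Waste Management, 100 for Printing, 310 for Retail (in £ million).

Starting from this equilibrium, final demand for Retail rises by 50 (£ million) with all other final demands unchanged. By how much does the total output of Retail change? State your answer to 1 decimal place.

Δx_3 = 117.6

I − A =
  [   0.90    -0.20    -0.40]
  [  -0.35     0.70     0.00]
  [  -0.20    -0.30     0.60]
Cofactors of I−A, C_ij = (−1)^(i+j)·(minor ij) (rows/columns in the sector order above):
  C_11 = (0.70)(0.60) − (0.00)(-0.30) = 0.4200
  C_12 = −[(-0.35)(0.60) − (0.00)(-0.20)] = 0.2100
  C_13 = (-0.35)(-0.30) − (0.70)(-0.20) = 0.2450
  C_21 = −[(-0.20)(0.60) − (-0.40)(-0.30)] = 0.2400
  C_22 = (0.90)(0.60) − (-0.40)(-0.20) = 0.4600
  C_23 = −[(0.90)(-0.30) − (-0.20)(-0.20)] = 0.3100
  C_31 = (-0.20)(0.00) − (-0.40)(0.70) = 0.2800
  C_32 = −[(0.90)(0.00) − (-0.40)(-0.35)] = 0.1400
  C_33 = (0.90)(0.70) − (-0.20)(-0.35) = 0.5600
det(I−A) = Σ_j (I−A)_1j·C_1j = (0.90)(0.4200) + (-0.20)(0.2100) + (-0.40)(0.2450) = 0.2380
adj(I−A) = Cᵀ =
  [ 0.4200   0.2400   0.2800]
  [ 0.2100   0.4600   0.1400]
  [ 0.2450   0.3100   0.5600]
(I − A)⁻¹ = adj(I−A) / det(I−A) ≈
  [   1.7647     1.0084     1.1765]
  [   0.8824     1.9328     0.5882]
  [   1.0294     1.3025     2.3529]
Δx = (I − A)⁻¹ Δd with Δd having +50 in the Retail component and 0 elsewhere.
So Δx_3 = L_33 · (+50), where L_33 = adj(I−A)_33 / det(I−A) = 0.5600 / 0.2380.
Δx_3 = 0.5600 × (+50) / 0.2380 = 28.00 / 0.2380 ≈ 117.6.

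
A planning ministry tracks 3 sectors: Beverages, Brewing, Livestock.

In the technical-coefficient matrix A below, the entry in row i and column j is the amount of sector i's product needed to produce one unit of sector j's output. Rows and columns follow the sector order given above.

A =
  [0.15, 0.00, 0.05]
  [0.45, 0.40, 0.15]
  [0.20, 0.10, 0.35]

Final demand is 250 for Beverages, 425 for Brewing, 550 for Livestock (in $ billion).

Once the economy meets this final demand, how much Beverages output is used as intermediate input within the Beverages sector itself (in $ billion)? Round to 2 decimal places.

z_11 = 54.29

I − A =
  [   0.85     0.00    -0.05]
  [  -0.45     0.60    -0.15]
  [  -0.20    -0.10     0.65]
Cofactors of I−A, C_ij = (−1)^(i+j)·(minor ij) (rows/columns in the sector order above):
  C_11 = (0.60)(0.65) − (-0.15)(-0.10) = 0.3750
  C_12 = −[(-0.45)(0.65) − (-0.15)(-0.20)] = 0.3225
  C_13 = (-0.45)(-0.10) − (0.60)(-0.20) = 0.1650
  C_21 = −[(0.00)(0.65) − (-0.05)(-0.10)] = 0.0050
  C_22 = (0.85)(0.65) − (-0.05)(-0.20) = 0.5425
  C_23 = −[(0.85)(-0.10) − (0.00)(-0.20)] = 0.0850
  C_31 = (0.00)(-0.15) − (-0.05)(0.60) = 0.0300
  C_32 = −[(0.85)(-0.15) − (-0.05)(-0.45)] = 0.1500
  C_33 = (0.85)(0.60) − (0.00)(-0.45) = 0.5100
det(I−A) = Σ_j (I−A)_1j·C_1j = (0.85)(0.3750) + (0.00)(0.3225) + (-0.05)(0.1650) = 0.3105
adj(I−A) = Cᵀ =
  [ 0.3750   0.0050   0.0300]
  [ 0.3225   0.5425   0.1500]
  [ 0.1650   0.0850   0.5100]
(I − A)⁻¹ = adj(I−A) / det(I−A) ≈
  [   1.2077     0.0161     0.0966]
  [   1.0386     1.7472     0.4831]
  [   0.5314     0.2738     1.6425]
First solve x = (I − A)⁻¹ d = adj(I−A)·d / det(I−A); in particular x_1 = (0.3750·250 + 0.0050·425 + 0.0300·550) / 0.3105 = 112.375 / 0.3105 ≈ 361.9163.
Intermediate flow from 1 to 1: z_11 = a_11 · x_1 = 0.15 × 112.375 / 0.3105 = 16.85625 / 0.3105 ≈ 54.29.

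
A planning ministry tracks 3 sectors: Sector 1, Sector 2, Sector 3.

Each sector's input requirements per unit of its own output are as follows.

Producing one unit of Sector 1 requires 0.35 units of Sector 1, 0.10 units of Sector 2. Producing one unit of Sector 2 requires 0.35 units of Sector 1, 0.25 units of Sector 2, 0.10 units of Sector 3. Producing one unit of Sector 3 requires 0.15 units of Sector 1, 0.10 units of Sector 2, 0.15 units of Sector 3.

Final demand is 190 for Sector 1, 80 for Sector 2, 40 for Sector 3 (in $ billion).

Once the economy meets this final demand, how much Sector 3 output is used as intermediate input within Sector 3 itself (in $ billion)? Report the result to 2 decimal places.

z_33 = 10.04

I − A =
  [   0.65    -0.35    -0.15]
  [  -0.10     0.75    -0.10]
  [   0.00    -0.10     0.85]
Cofactors of I−A, C_ij = (−1)^(i+j)·(minor ij) (rows/columns in the sector order above):
  C_11 = (0.75)(0.85) − (-0.10)(-0.10) = 0.6275
  C_12 = −[(-0.10)(0.85) − (-0.10)(0.00)] = 0.0850
  C_13 = (-0.10)(-0.10) − (0.75)(0.00) = 0.0100
  C_21 = −[(-0.35)(0.85) − (-0.15)(-0.10)] = 0.3125
  C_22 = (0.65)(0.85) − (-0.15)(0.00) = 0.5525
  C_23 = −[(0.65)(-0.10) − (-0.35)(0.00)] = 0.0650
  C_31 = (-0.35)(-0.10) − (-0.15)(0.75) = 0.1475
  C_32 = −[(0.65)(-0.10) − (-0.15)(-0.10)] = 0.0800
  C_33 = (0.65)(0.75) − (-0.35)(-0.10) = 0.4525
det(I−A) = Σ_j (I−A)_1j·C_1j = (0.65)(0.6275) + (-0.35)(0.0850) + (-0.15)(0.0100) = 0.376625
adj(I−A) = Cᵀ =
  [ 0.6275   0.3125   0.1475]
  [ 0.0850   0.5525   0.0800]
  [ 0.0100   0.0650   0.4525]
(I − A)⁻¹ = adj(I−A) / det(I−A) ≈
  [   1.6661     0.8297     0.3916]
  [   0.2257     1.4670     0.2124]
  [   0.0266     0.1726     1.2015]
First solve x = (I − A)⁻¹ d = adj(I−A)·d / det(I−A); in particular x_3 = (0.0100·190 + 0.0650·80 + 0.4525·40) / 0.376625 = 25.20 / 0.376625 ≈ 66.9101.
Intermediate flow from 3 to 3: z_33 = a_33 · x_3 = 0.15 × 25.20 / 0.376625 = 3.78 / 0.376625 ≈ 10.04.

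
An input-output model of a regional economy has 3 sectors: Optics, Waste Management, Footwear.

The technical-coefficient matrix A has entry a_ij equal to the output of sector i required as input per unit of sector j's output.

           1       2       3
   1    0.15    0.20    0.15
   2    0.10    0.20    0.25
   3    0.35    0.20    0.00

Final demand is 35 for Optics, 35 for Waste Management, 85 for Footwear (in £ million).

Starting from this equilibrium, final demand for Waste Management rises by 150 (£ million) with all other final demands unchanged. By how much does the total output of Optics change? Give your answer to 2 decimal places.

Δx_1 = 62.16

I − A =
  [   0.85    -0.20    -0.15]
  [  -0.10     0.80    -0.25]
  [  -0.35    -0.20     1.00]
Cofactors of I−A, C_ij = (−1)^(i+j)·(minor ij) (rows/columns in the sector order above):
  C_11 = (0.80)(1.00) − (-0.25)(-0.20) = 0.7500
  C_12 = −[(-0.10)(1.00) − (-0.25)(-0.35)] = 0.1875
  C_13 = (-0.10)(-0.20) − (0.80)(-0.35) = 0.3000
  C_21 = −[(-0.20)(1.00) − (-0.15)(-0.20)] = 0.2300
  C_22 = (0.85)(1.00) − (-0.15)(-0.35) = 0.7975
  C_23 = −[(0.85)(-0.20) − (-0.20)(-0.35)] = 0.2400
  C_31 = (-0.20)(-0.25) − (-0.15)(0.80) = 0.1700
  C_32 = −[(0.85)(-0.25) − (-0.15)(-0.10)] = 0.2275
  C_33 = (0.85)(0.80) − (-0.20)(-0.10) = 0.6600
det(I−A) = Σ_j (I−A)_1j·C_1j = (0.85)(0.7500) + (-0.20)(0.1875) + (-0.15)(0.3000) = 0.5550
adj(I−A) = Cᵀ =
  [ 0.7500   0.2300   0.1700]
  [ 0.1875   0.7975   0.2275]
  [ 0.3000   0.2400   0.6600]
(I − A)⁻¹ = adj(I−A) / det(I−A) ≈
  [   1.3514     0.4144     0.3063]
  [   0.3378     1.4369     0.4099]
  [   0.5405     0.4324     1.1892]
Δx = (I − A)⁻¹ Δd with Δd having +150 in the Waste Management component and 0 elsewhere.
So Δx_1 = L_12 · (+150), where L_12 = adj(I−A)_12 / det(I−A) = 0.2300 / 0.5550.
Δx_1 = 0.2300 × (+150) / 0.5550 = 34.50 / 0.5550 ≈ 62.16.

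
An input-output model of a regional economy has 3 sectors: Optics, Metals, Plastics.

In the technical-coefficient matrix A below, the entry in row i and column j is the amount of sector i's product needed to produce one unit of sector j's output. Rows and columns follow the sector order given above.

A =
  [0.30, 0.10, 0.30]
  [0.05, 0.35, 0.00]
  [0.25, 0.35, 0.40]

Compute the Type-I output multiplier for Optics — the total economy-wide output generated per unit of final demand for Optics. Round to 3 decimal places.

m_O = 2.778

I − A =
  [   0.70    -0.10    -0.30]
  [  -0.05     0.65     0.00]
  [  -0.25    -0.35     0.60]
Cofactors of I−A, C_ij = (−1)^(i+j)·(minor ij) (rows/columns in the sector order above):
  C_11 = (0.65)(0.60) − (0.00)(-0.35) = 0.3900
  C_12 = −[(-0.05)(0.60) − (0.00)(-0.25)] = 0.0300
  C_13 = (-0.05)(-0.35) − (0.65)(-0.25) = 0.1800
  C_21 = −[(-0.10)(0.60) − (-0.30)(-0.35)] = 0.1650
  C_22 = (0.70)(0.60) − (-0.30)(-0.25) = 0.3450
  C_23 = −[(0.70)(-0.35) − (-0.10)(-0.25)] = 0.2700
  C_31 = (-0.10)(0.00) − (-0.30)(0.65) = 0.1950
  C_32 = −[(0.70)(0.00) − (-0.30)(-0.05)] = 0.0150
  C_33 = (0.70)(0.65) − (-0.10)(-0.05) = 0.4500
det(I−A) = Σ_j (I−A)_1j·C_1j = (0.70)(0.3900) + (-0.10)(0.0300) + (-0.30)(0.1800) = 0.2160
adj(I−A) = Cᵀ =
  [ 0.3900   0.1650   0.1950]
  [ 0.0300   0.3450   0.0150]
  [ 0.1800   0.2700   0.4500]
(I − A)⁻¹ = adj(I−A) / det(I−A) ≈
  [   1.8056     0.7639     0.9028]
  [   0.1389     1.5972     0.0694]
  [   0.8333     1.2500     2.0833]
The output multiplier for sector j is the column-j sum of the Leontief inverse (I − A)⁻¹ = adj(I−A) / det(I−A).
Column O of adj(I−A): (0.3900, 0.0300, 0.1800); det(I−A) = 0.2160.
m_O = (0.3900 + 0.0300 + 0.1800) / 0.2160 = 0.60 / 0.2160 ≈ 2.778.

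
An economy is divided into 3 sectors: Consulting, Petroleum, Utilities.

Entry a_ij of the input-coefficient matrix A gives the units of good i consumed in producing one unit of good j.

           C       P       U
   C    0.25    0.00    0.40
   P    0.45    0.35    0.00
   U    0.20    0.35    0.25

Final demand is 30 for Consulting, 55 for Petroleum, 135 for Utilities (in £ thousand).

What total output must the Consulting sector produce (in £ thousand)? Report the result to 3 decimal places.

I − A =
  [   0.75     0.00    -0.40]
  [  -0.45     0.65     0.00]
  [  -0.20    -0.35     0.75]
Cofactors of I−A, C_ij = (−1)^(i+j)·(minor ij) (rows/columns in the sector order above):
  C_11 = (0.65)(0.75) − (0.00)(-0.35) = 0.4875
  C_12 = −[(-0.45)(0.75) − (0.00)(-0.20)] = 0.3375
  C_13 = (-0.45)(-0.35) − (0.65)(-0.20) = 0.2875
  C_21 = −[(0.00)(0.75) − (-0.40)(-0.35)] = 0.1400
  C_22 = (0.75)(0.75) − (-0.40)(-0.20) = 0.4825
  C_23 = −[(0.75)(-0.35) − (0.00)(-0.20)] = 0.2625
  C_31 = (0.00)(0.00) − (-0.40)(0.65) = 0.2600
  C_32 = −[(0.75)(0.00) − (-0.40)(-0.45)] = 0.1800
  C_33 = (0.75)(0.65) − (0.00)(-0.45) = 0.4875
det(I−A) = Σ_j (I−A)_1j·C_1j = (0.75)(0.4875) + (0.00)(0.3375) + (-0.40)(0.2875) = 0.250625
adj(I−A) = Cᵀ =
  [ 0.4875   0.1400   0.2600]
  [ 0.3375   0.4825   0.1800]
  [ 0.2875   0.2625   0.4875]
(I − A)⁻¹ = adj(I−A) / det(I−A) ≈
  [   1.9451     0.5586     1.0374]
  [   1.3466     1.9252     0.7182]
  [   1.1471     1.0474     1.9451]
x = (I − A)⁻¹ d = adj(I−A)·d / det(I−A), with det(I−A) = 0.250625:
  x_C = (0.4875·30 + 0.1400·55 + 0.2600·135) / 0.250625 = 57.425 / 0.250625 ≈ 229.127
  x_P = (0.3375·30 + 0.4825·55 + 0.1800·135) / 0.250625 = 60.9625 / 0.250625 ≈ 243.242
  x_U = (0.2875·30 + 0.2625·55 + 0.4875·135) / 0.250625 = 88.875 / 0.250625 ≈ 354.613

x_C = 229.127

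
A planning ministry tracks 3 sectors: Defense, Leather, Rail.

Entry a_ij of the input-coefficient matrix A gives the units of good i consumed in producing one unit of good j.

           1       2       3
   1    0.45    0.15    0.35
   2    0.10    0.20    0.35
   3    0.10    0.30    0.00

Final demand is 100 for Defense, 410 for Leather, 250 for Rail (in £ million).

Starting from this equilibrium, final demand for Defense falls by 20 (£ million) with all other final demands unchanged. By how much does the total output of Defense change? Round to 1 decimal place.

I − A =
  [   0.55    -0.15    -0.35]
  [  -0.10     0.80    -0.35]
  [  -0.10    -0.30     1.00]
Cofactors of I−A, C_ij = (−1)^(i+j)·(minor ij) (rows/columns in the sector order above):
  C_11 = (0.80)(1.00) − (-0.35)(-0.30) = 0.6950
  C_12 = −[(-0.10)(1.00) − (-0.35)(-0.10)] = 0.1350
  C_13 = (-0.10)(-0.30) − (0.80)(-0.10) = 0.1100
  C_21 = −[(-0.15)(1.00) − (-0.35)(-0.30)] = 0.2550
  C_22 = (0.55)(1.00) − (-0.35)(-0.10) = 0.5150
  C_23 = −[(0.55)(-0.30) − (-0.15)(-0.10)] = 0.1800
  C_31 = (-0.15)(-0.35) − (-0.35)(0.80) = 0.3325
  C_32 = −[(0.55)(-0.35) − (-0.35)(-0.10)] = 0.2275
  C_33 = (0.55)(0.80) − (-0.15)(-0.10) = 0.4250
det(I−A) = Σ_j (I−A)_1j·C_1j = (0.55)(0.6950) + (-0.15)(0.1350) + (-0.35)(0.1100) = 0.3235
adj(I−A) = Cᵀ =
  [ 0.6950   0.2550   0.3325]
  [ 0.1350   0.5150   0.2275]
  [ 0.1100   0.1800   0.4250]
(I − A)⁻¹ = adj(I−A) / det(I−A) ≈
  [   2.1484     0.7883     1.0278]
  [   0.4173     1.5920     0.7032]
  [   0.3400     0.5564     1.3138]
Δx = (I − A)⁻¹ Δd with Δd having -20 in the Defense component and 0 elsewhere.
So Δx_1 = L_11 · (-20), where L_11 = adj(I−A)_11 / det(I−A) = 0.6950 / 0.3235.
Δx_1 = 0.6950 × (-20) / 0.3235 = -13.90 / 0.3235 ≈ -43.0.

Δx_1 = -43.0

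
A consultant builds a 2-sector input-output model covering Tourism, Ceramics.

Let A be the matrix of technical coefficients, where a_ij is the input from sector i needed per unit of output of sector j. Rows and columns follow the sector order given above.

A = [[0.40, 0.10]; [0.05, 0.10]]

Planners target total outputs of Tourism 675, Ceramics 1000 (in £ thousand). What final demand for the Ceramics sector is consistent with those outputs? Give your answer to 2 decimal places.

I − A =
  [   0.60    -0.10]
  [  -0.05     0.90]
d = (I − A) x:
  d_T = (+0.60)·675 + (-0.10)·1000 = 305.00
  d_C = (-0.05)·675 + (+0.90)·1000 = 866.25

d_C = 866.25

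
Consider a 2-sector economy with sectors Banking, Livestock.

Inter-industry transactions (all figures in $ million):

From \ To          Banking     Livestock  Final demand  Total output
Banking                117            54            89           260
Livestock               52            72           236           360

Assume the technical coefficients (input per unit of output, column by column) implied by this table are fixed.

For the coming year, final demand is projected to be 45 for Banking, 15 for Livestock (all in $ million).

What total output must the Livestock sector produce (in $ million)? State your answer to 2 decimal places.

x_L = 42.07

Technical coefficients a_ij = z_ij / X_j:
  a_BB = 117/260 = 0.45, a_LB = 52/260 = 0.20
  a_BL = 54/360 = 0.15, a_LL = 72/360 = 0.20
I − A =
  [   0.55    -0.15]
  [  -0.20     0.80]
det(I−A) = (0.55)(0.80) − (-0.15)(-0.20) = 0.4100
adj(I−A) = [[0.80, 0.15], [0.20, 0.55]]
(I − A)⁻¹ = adj(I−A) / det(I−A) ≈
  [   1.9512     0.3659]
  [   0.4878     1.3415]
x = (I − A)⁻¹ d = adj(I−A)·d / det(I−A), with det(I−A) = 0.4100:
  x_B = (0.80·45 + 0.15·15) / 0.4100 = 38.25 / 0.4100 ≈ 93.29
  x_L = (0.20·45 + 0.55·15) / 0.4100 = 17.25 / 0.4100 ≈ 42.07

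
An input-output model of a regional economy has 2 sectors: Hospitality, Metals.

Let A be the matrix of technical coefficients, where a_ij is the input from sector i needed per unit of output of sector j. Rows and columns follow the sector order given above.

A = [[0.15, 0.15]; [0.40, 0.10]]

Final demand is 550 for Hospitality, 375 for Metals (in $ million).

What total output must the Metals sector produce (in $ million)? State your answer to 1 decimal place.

x_2 = 764.2

I − A =
  [   0.85    -0.15]
  [  -0.40     0.90]
det(I−A) = (0.85)(0.90) − (-0.15)(-0.40) = 0.7050
adj(I−A) = [[0.90, 0.15], [0.40, 0.85]]
(I − A)⁻¹ = adj(I−A) / det(I−A) ≈
  [   1.2766     0.2128]
  [   0.5674     1.2057]
x = (I − A)⁻¹ d = adj(I−A)·d / det(I−A), with det(I−A) = 0.7050:
  x_1 = (0.90·550 + 0.15·375) / 0.7050 = 551.25 / 0.7050 ≈ 781.9
  x_2 = (0.40·550 + 0.85·375) / 0.7050 = 538.75 / 0.7050 ≈ 764.2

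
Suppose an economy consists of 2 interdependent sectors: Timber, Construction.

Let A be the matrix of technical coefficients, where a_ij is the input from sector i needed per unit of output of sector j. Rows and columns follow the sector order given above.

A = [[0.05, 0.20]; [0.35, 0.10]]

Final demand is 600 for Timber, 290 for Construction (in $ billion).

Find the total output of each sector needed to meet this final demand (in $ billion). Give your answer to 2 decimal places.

x_T = 761.78, x_C = 618.47

I − A =
  [   0.95    -0.20]
  [  -0.35     0.90]
det(I−A) = (0.95)(0.90) − (-0.20)(-0.35) = 0.7850
adj(I−A) = [[0.90, 0.20], [0.35, 0.95]]
(I − A)⁻¹ = adj(I−A) / det(I−A) ≈
  [   1.1465     0.2548]
  [   0.4459     1.2102]
x = (I − A)⁻¹ d = adj(I−A)·d / det(I−A), with det(I−A) = 0.7850:
  x_T = (0.90·600 + 0.20·290) / 0.7850 = 598.00 / 0.7850 ≈ 761.78
  x_C = (0.35·600 + 0.95·290) / 0.7850 = 485.50 / 0.7850 ≈ 618.47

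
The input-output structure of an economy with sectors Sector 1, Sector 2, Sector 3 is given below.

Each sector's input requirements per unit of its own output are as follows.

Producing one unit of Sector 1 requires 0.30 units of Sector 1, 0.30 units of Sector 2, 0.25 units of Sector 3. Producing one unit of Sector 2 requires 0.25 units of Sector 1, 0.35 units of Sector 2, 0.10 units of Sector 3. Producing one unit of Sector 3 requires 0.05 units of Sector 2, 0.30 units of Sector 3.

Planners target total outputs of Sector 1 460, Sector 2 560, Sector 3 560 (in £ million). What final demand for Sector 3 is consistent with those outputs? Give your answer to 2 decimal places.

I − A =
  [   0.70    -0.25     0.00]
  [  -0.30     0.65    -0.05]
  [  -0.25    -0.10     0.70]
d = (I − A) x:
  d_1 = (+0.70)·460 + (-0.25)·560 + (+0.00)·560 = 182.00
  d_2 = (-0.30)·460 + (+0.65)·560 + (-0.05)·560 = 198.00
  d_3 = (-0.25)·460 + (-0.10)·560 + (+0.70)·560 = 221.00

d_3 = 221.00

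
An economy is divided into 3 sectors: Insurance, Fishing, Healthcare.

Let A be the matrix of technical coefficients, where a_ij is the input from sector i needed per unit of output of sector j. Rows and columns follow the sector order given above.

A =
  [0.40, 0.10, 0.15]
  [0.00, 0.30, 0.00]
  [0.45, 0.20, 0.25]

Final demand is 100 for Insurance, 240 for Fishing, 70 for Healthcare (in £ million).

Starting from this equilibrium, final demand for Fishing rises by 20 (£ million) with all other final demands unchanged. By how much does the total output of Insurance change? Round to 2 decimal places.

Δx_I = 7.84

I − A =
  [   0.60    -0.10    -0.15]
  [   0.00     0.70     0.00]
  [  -0.45    -0.20     0.75]
Cofactors of I−A, C_ij = (−1)^(i+j)·(minor ij) (rows/columns in the sector order above):
  C_11 = (0.70)(0.75) − (0.00)(-0.20) = 0.5250
  C_12 = −[(0.00)(0.75) − (0.00)(-0.45)] = 0.0000
  C_13 = (0.00)(-0.20) − (0.70)(-0.45) = 0.3150
  C_21 = −[(-0.10)(0.75) − (-0.15)(-0.20)] = 0.1050
  C_22 = (0.60)(0.75) − (-0.15)(-0.45) = 0.3825
  C_23 = −[(0.60)(-0.20) − (-0.10)(-0.45)] = 0.1650
  C_31 = (-0.10)(0.00) − (-0.15)(0.70) = 0.1050
  C_32 = −[(0.60)(0.00) − (-0.15)(0.00)] = 0.0000
  C_33 = (0.60)(0.70) − (-0.10)(0.00) = 0.4200
det(I−A) = Σ_j (I−A)_1j·C_1j = (0.60)(0.5250) + (-0.10)(0.0000) + (-0.15)(0.3150) = 0.26775
adj(I−A) = Cᵀ =
  [ 0.5250   0.1050   0.1050]
  [ 0.0000   0.3825   0.0000]
  [ 0.3150   0.1650   0.4200]
(I − A)⁻¹ = adj(I−A) / det(I−A) ≈
  [   1.9608     0.3922     0.3922]
  [   0.0000     1.4286     0.0000]
  [   1.1765     0.6162     1.5686]
Δx = (I − A)⁻¹ Δd with Δd having +20 in the Fishing component and 0 elsewhere.
So Δx_I = L_IF · (+20), where L_IF = adj(I−A)_IF / det(I−A) = 0.1050 / 0.26775.
Δx_I = 0.1050 × (+20) / 0.26775 = 2.10 / 0.26775 ≈ 7.84.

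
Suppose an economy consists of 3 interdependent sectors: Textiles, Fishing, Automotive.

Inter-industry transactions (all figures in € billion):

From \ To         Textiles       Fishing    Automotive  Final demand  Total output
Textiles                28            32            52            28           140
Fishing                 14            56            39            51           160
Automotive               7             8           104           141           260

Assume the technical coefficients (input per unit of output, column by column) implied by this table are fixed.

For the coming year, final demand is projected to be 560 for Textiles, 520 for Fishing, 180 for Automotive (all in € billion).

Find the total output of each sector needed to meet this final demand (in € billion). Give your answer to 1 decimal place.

x_T = 1089.8, x_F = 1078.6, x_A = 480.7

Technical coefficients a_ij = z_ij / X_j:
  a_TT = 28/140 = 0.20, a_FT = 14/140 = 0.10, a_AT = 7/140 = 0.05
  a_TF = 32/160 = 0.20, a_FF = 56/160 = 0.35, a_AF = 8/160 = 0.05
  a_TA = 52/260 = 0.20, a_FA = 39/260 = 0.15, a_AA = 104/260 = 0.40
I − A =
  [   0.80    -0.20    -0.20]
  [  -0.10     0.65    -0.15]
  [  -0.05    -0.05     0.60]
Cofactors of I−A, C_ij = (−1)^(i+j)·(minor ij) (rows/columns in the sector order above):
  C_11 = (0.65)(0.60) − (-0.15)(-0.05) = 0.3825
  C_12 = −[(-0.10)(0.60) − (-0.15)(-0.05)] = 0.0675
  C_13 = (-0.10)(-0.05) − (0.65)(-0.05) = 0.0375
  C_21 = −[(-0.20)(0.60) − (-0.20)(-0.05)] = 0.1300
  C_22 = (0.80)(0.60) − (-0.20)(-0.05) = 0.4700
  C_23 = −[(0.80)(-0.05) − (-0.20)(-0.05)] = 0.0500
  C_31 = (-0.20)(-0.15) − (-0.20)(0.65) = 0.1600
  C_32 = −[(0.80)(-0.15) − (-0.20)(-0.10)] = 0.1400
  C_33 = (0.80)(0.65) − (-0.20)(-0.10) = 0.5000
det(I−A) = Σ_j (I−A)_1j·C_1j = (0.80)(0.3825) + (-0.20)(0.0675) + (-0.20)(0.0375) = 0.2850
adj(I−A) = Cᵀ =
  [ 0.3825   0.1300   0.1600]
  [ 0.0675   0.4700   0.1400]
  [ 0.0375   0.0500   0.5000]
(I − A)⁻¹ = adj(I−A) / det(I−A) ≈
  [   1.3421     0.4561     0.5614]
  [   0.2368     1.6491     0.4912]
  [   0.1316     0.1754     1.7544]
x = (I − A)⁻¹ d = adj(I−A)·d / det(I−A), with det(I−A) = 0.2850:
  x_T = (0.3825·560 + 0.1300·520 + 0.1600·180) / 0.2850 = 310.60 / 0.2850 ≈ 1089.8
  x_F = (0.0675·560 + 0.4700·520 + 0.1400·180) / 0.2850 = 307.40 / 0.2850 ≈ 1078.6
  x_A = (0.0375·560 + 0.0500·520 + 0.5000·180) / 0.2850 = 137.00 / 0.2850 ≈ 480.7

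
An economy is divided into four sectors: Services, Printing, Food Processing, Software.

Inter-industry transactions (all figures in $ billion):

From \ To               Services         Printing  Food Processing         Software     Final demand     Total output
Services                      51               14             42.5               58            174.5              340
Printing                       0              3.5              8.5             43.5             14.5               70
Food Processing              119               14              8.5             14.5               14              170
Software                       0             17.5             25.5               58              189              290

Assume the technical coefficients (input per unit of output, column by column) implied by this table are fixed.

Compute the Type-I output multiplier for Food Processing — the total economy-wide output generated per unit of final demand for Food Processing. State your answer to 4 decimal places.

Technical coefficients a_ij = z_ij / X_j:
  a_11 = 51/340 = 0.15, a_21 = 0/340 = 0.00, a_31 = 119/340 = 0.35, a_41 = 0/340 = 0.00
  a_12 = 14/70 = 0.20, a_22 = 3.5/70 = 0.05, a_32 = 14/70 = 0.20, a_42 = 17.5/70 = 0.25
  a_13 = 42.5/170 = 0.25, a_23 = 8.5/170 = 0.05, a_33 = 8.5/170 = 0.05, a_43 = 25.5/170 = 0.15
  a_14 = 58/290 = 0.20, a_24 = 43.5/290 = 0.15, a_34 = 14.5/290 = 0.05, a_44 = 58/290 = 0.20
I − A =
  [   0.85    -0.20    -0.25    -0.20]
  [   0.00     0.95    -0.05    -0.15]
  [  -0.35    -0.20     0.95    -0.05]
  [   0.00    -0.25    -0.15     0.80]
Compute the cofactors C_ij = (−1)^(i+j)·(3×3 minor ij) of I−A; the adjugate is their transpose:
adj(I−A) = Cᵀ =
  [ 0.666125   0.247125   0.224125   0.226875]
  [ 0.021875   0.559125   0.053125   0.113625]
  [ 0.252875   0.220125   0.614125   0.142875]
  [ 0.054250   0.216000   0.131750   0.672000]
det(I−A) = Σ_j (I−A)_1j·C_1j = (0.85)(0.666125) + (-0.20)(0.021875) + (-0.25)(0.252875) + (-0.20)(0.054250) = 0.4877625
(I − A)⁻¹ = adj(I−A) / det(I−A) ≈
  [   1.36567     0.50665     0.45950     0.46513]
  [   0.04485     1.14631     0.10892     0.23295]
  [   0.51844     0.45130     1.25907     0.29292]
  [   0.11122     0.44284     0.27011     1.37772]
The output multiplier for sector j is the column-j sum of the Leontief inverse (I − A)⁻¹ = adj(I−A) / det(I−A).
Column 3 of adj(I−A): (0.224125, 0.053125, 0.614125, 0.131750); det(I−A) = 0.4877625.
m_3 = (0.224125 + 0.053125 + 0.614125 + 0.131750) / 0.4877625 = 1.023125 / 0.4877625 ≈ 2.0976.

m_3 = 2.0976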